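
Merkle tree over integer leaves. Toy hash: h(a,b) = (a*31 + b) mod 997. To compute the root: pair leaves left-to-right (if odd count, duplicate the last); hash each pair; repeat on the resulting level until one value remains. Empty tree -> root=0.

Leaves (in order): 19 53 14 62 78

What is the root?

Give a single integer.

Answer: 352

Derivation:
L0: [19, 53, 14, 62, 78]
L1: h(19,53)=(19*31+53)%997=642 h(14,62)=(14*31+62)%997=496 h(78,78)=(78*31+78)%997=502 -> [642, 496, 502]
L2: h(642,496)=(642*31+496)%997=458 h(502,502)=(502*31+502)%997=112 -> [458, 112]
L3: h(458,112)=(458*31+112)%997=352 -> [352]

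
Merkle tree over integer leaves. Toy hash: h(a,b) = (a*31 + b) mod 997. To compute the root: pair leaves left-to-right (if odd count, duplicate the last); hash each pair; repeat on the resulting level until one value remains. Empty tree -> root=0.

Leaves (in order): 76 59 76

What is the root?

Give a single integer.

Answer: 528

Derivation:
L0: [76, 59, 76]
L1: h(76,59)=(76*31+59)%997=421 h(76,76)=(76*31+76)%997=438 -> [421, 438]
L2: h(421,438)=(421*31+438)%997=528 -> [528]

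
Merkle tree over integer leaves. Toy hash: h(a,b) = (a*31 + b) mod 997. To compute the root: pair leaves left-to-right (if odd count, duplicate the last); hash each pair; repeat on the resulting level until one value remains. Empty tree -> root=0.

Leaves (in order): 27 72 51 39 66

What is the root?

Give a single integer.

Answer: 335

Derivation:
L0: [27, 72, 51, 39, 66]
L1: h(27,72)=(27*31+72)%997=909 h(51,39)=(51*31+39)%997=623 h(66,66)=(66*31+66)%997=118 -> [909, 623, 118]
L2: h(909,623)=(909*31+623)%997=886 h(118,118)=(118*31+118)%997=785 -> [886, 785]
L3: h(886,785)=(886*31+785)%997=335 -> [335]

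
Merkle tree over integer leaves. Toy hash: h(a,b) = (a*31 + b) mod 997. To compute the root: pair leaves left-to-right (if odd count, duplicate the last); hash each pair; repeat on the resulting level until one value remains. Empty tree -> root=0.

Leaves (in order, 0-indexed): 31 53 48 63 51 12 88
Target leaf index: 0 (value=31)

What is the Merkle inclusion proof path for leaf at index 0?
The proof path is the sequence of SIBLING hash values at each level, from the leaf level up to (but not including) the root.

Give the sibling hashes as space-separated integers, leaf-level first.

L0 (leaves): [31, 53, 48, 63, 51, 12, 88], target index=0
L1: h(31,53)=(31*31+53)%997=17 [pair 0] h(48,63)=(48*31+63)%997=554 [pair 1] h(51,12)=(51*31+12)%997=596 [pair 2] h(88,88)=(88*31+88)%997=822 [pair 3] -> [17, 554, 596, 822]
  Sibling for proof at L0: 53
L2: h(17,554)=(17*31+554)%997=84 [pair 0] h(596,822)=(596*31+822)%997=355 [pair 1] -> [84, 355]
  Sibling for proof at L1: 554
L3: h(84,355)=(84*31+355)%997=965 [pair 0] -> [965]
  Sibling for proof at L2: 355
Root: 965
Proof path (sibling hashes from leaf to root): [53, 554, 355]

Answer: 53 554 355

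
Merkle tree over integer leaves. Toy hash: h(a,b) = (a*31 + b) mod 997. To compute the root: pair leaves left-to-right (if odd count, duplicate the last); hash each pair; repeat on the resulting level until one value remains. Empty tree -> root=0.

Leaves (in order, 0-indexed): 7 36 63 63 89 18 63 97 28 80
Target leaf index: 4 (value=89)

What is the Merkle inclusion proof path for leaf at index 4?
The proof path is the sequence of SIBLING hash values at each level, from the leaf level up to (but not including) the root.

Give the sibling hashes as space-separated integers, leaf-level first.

Answer: 18 56 886 671

Derivation:
L0 (leaves): [7, 36, 63, 63, 89, 18, 63, 97, 28, 80], target index=4
L1: h(7,36)=(7*31+36)%997=253 [pair 0] h(63,63)=(63*31+63)%997=22 [pair 1] h(89,18)=(89*31+18)%997=783 [pair 2] h(63,97)=(63*31+97)%997=56 [pair 3] h(28,80)=(28*31+80)%997=948 [pair 4] -> [253, 22, 783, 56, 948]
  Sibling for proof at L0: 18
L2: h(253,22)=(253*31+22)%997=886 [pair 0] h(783,56)=(783*31+56)%997=401 [pair 1] h(948,948)=(948*31+948)%997=426 [pair 2] -> [886, 401, 426]
  Sibling for proof at L1: 56
L3: h(886,401)=(886*31+401)%997=948 [pair 0] h(426,426)=(426*31+426)%997=671 [pair 1] -> [948, 671]
  Sibling for proof at L2: 886
L4: h(948,671)=(948*31+671)%997=149 [pair 0] -> [149]
  Sibling for proof at L3: 671
Root: 149
Proof path (sibling hashes from leaf to root): [18, 56, 886, 671]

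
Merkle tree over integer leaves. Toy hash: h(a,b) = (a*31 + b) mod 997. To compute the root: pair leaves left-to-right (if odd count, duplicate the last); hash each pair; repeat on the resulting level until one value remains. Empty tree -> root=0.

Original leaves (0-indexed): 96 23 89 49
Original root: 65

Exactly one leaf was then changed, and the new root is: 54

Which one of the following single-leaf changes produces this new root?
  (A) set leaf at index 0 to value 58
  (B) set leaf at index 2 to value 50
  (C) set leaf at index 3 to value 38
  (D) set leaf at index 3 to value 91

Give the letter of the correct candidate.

Original leaves: [96, 23, 89, 49]
Target new root: 54
Try each candidate change and compute the resulting root:
Candidate A: set leaf[0] = 58 -> leaves = [58, 23, 89, 49]
  L0: [58, 23, 89, 49]
  L1: h(58,23)=(58*31+23)%997=824 h(89,49)=(89*31+49)%997=814 -> [824, 814]
  L2: h(824,814)=(824*31+814)%997=436 -> [436]
  root = 436 != target 54
Candidate B: set leaf[2] = 50 -> leaves = [96, 23, 50, 49]
  L0: [96, 23, 50, 49]
  L1: h(96,23)=(96*31+23)%997=8 h(50,49)=(50*31+49)%997=602 -> [8, 602]
  L2: h(8,602)=(8*31+602)%997=850 -> [850]
  root = 850 != target 54
Candidate C: set leaf[3] = 38 -> leaves = [96, 23, 89, 38]
  L0: [96, 23, 89, 38]
  L1: h(96,23)=(96*31+23)%997=8 h(89,38)=(89*31+38)%997=803 -> [8, 803]
  L2: h(8,803)=(8*31+803)%997=54 -> [54]
  root = 54 == target 54  ** MATCH **
Candidate D: set leaf[3] = 91 -> leaves = [96, 23, 89, 91]
  L0: [96, 23, 89, 91]
  L1: h(96,23)=(96*31+23)%997=8 h(89,91)=(89*31+91)%997=856 -> [8, 856]
  L2: h(8,856)=(8*31+856)%997=107 -> [107]
  root = 107 != target 54
Candidate C produces the target root.

Answer: C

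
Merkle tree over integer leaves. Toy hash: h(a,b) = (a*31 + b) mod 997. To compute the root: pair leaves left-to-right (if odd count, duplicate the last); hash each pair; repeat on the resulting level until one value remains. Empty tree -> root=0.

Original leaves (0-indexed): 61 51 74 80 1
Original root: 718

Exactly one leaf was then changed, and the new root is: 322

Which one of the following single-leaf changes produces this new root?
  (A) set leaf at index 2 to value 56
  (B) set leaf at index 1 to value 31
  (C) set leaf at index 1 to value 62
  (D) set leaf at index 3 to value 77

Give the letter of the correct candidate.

Answer: C

Derivation:
Original leaves: [61, 51, 74, 80, 1]
Target new root: 322
Try each candidate change and compute the resulting root:
Candidate A: set leaf[2] = 56 -> leaves = [61, 51, 56, 80, 1]
  L0: [61, 51, 56, 80, 1]
  L1: h(61,51)=(61*31+51)%997=945 h(56,80)=(56*31+80)%997=819 h(1,1)=(1*31+1)%997=32 -> [945, 819, 32]
  L2: h(945,819)=(945*31+819)%997=204 h(32,32)=(32*31+32)%997=27 -> [204, 27]
  L3: h(204,27)=(204*31+27)%997=369 -> [369]
  root = 369 != target 322
Candidate B: set leaf[1] = 31 -> leaves = [61, 31, 74, 80, 1]
  L0: [61, 31, 74, 80, 1]
  L1: h(61,31)=(61*31+31)%997=925 h(74,80)=(74*31+80)%997=380 h(1,1)=(1*31+1)%997=32 -> [925, 380, 32]
  L2: h(925,380)=(925*31+380)%997=142 h(32,32)=(32*31+32)%997=27 -> [142, 27]
  L3: h(142,27)=(142*31+27)%997=441 -> [441]
  root = 441 != target 322
Candidate C: set leaf[1] = 62 -> leaves = [61, 62, 74, 80, 1]
  L0: [61, 62, 74, 80, 1]
  L1: h(61,62)=(61*31+62)%997=956 h(74,80)=(74*31+80)%997=380 h(1,1)=(1*31+1)%997=32 -> [956, 380, 32]
  L2: h(956,380)=(956*31+380)%997=106 h(32,32)=(32*31+32)%997=27 -> [106, 27]
  L3: h(106,27)=(106*31+27)%997=322 -> [322]
  root = 322 == target 322  ** MATCH **
Candidate D: set leaf[3] = 77 -> leaves = [61, 51, 74, 77, 1]
  L0: [61, 51, 74, 77, 1]
  L1: h(61,51)=(61*31+51)%997=945 h(74,77)=(74*31+77)%997=377 h(1,1)=(1*31+1)%997=32 -> [945, 377, 32]
  L2: h(945,377)=(945*31+377)%997=759 h(32,32)=(32*31+32)%997=27 -> [759, 27]
  L3: h(759,27)=(759*31+27)%997=625 -> [625]
  root = 625 != target 322
Candidate C produces the target root.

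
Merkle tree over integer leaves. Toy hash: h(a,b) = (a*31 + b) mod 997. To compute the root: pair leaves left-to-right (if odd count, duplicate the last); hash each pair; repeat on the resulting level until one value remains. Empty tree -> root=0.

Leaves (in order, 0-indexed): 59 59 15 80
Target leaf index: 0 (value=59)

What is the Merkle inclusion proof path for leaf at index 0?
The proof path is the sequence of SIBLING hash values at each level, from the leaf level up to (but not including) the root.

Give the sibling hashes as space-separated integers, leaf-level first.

L0 (leaves): [59, 59, 15, 80], target index=0
L1: h(59,59)=(59*31+59)%997=891 [pair 0] h(15,80)=(15*31+80)%997=545 [pair 1] -> [891, 545]
  Sibling for proof at L0: 59
L2: h(891,545)=(891*31+545)%997=250 [pair 0] -> [250]
  Sibling for proof at L1: 545
Root: 250
Proof path (sibling hashes from leaf to root): [59, 545]

Answer: 59 545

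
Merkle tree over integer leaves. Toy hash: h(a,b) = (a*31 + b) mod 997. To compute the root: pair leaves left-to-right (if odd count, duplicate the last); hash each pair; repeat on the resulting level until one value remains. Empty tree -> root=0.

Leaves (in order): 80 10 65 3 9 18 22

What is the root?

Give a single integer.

L0: [80, 10, 65, 3, 9, 18, 22]
L1: h(80,10)=(80*31+10)%997=496 h(65,3)=(65*31+3)%997=24 h(9,18)=(9*31+18)%997=297 h(22,22)=(22*31+22)%997=704 -> [496, 24, 297, 704]
L2: h(496,24)=(496*31+24)%997=445 h(297,704)=(297*31+704)%997=938 -> [445, 938]
L3: h(445,938)=(445*31+938)%997=775 -> [775]

Answer: 775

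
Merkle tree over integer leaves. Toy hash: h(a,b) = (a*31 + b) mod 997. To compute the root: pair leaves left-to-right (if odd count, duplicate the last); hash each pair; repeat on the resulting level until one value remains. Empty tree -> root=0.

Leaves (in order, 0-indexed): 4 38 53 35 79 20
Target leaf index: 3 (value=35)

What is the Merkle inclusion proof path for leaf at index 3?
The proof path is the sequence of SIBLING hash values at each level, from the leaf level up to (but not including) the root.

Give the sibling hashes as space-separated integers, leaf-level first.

L0 (leaves): [4, 38, 53, 35, 79, 20], target index=3
L1: h(4,38)=(4*31+38)%997=162 [pair 0] h(53,35)=(53*31+35)%997=681 [pair 1] h(79,20)=(79*31+20)%997=475 [pair 2] -> [162, 681, 475]
  Sibling for proof at L0: 53
L2: h(162,681)=(162*31+681)%997=718 [pair 0] h(475,475)=(475*31+475)%997=245 [pair 1] -> [718, 245]
  Sibling for proof at L1: 162
L3: h(718,245)=(718*31+245)%997=569 [pair 0] -> [569]
  Sibling for proof at L2: 245
Root: 569
Proof path (sibling hashes from leaf to root): [53, 162, 245]

Answer: 53 162 245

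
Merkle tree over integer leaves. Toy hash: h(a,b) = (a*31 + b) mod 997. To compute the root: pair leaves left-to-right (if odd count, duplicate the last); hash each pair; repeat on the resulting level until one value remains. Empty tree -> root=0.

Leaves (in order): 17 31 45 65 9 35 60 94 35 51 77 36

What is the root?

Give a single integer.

L0: [17, 31, 45, 65, 9, 35, 60, 94, 35, 51, 77, 36]
L1: h(17,31)=(17*31+31)%997=558 h(45,65)=(45*31+65)%997=463 h(9,35)=(9*31+35)%997=314 h(60,94)=(60*31+94)%997=957 h(35,51)=(35*31+51)%997=139 h(77,36)=(77*31+36)%997=429 -> [558, 463, 314, 957, 139, 429]
L2: h(558,463)=(558*31+463)%997=812 h(314,957)=(314*31+957)%997=721 h(139,429)=(139*31+429)%997=750 -> [812, 721, 750]
L3: h(812,721)=(812*31+721)%997=968 h(750,750)=(750*31+750)%997=72 -> [968, 72]
L4: h(968,72)=(968*31+72)%997=170 -> [170]

Answer: 170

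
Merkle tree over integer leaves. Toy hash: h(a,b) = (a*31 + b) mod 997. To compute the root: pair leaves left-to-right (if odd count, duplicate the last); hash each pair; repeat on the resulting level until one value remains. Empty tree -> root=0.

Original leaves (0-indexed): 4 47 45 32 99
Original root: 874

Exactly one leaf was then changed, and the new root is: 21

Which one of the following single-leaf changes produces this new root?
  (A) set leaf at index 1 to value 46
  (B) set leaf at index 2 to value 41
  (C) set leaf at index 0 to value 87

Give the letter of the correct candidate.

Original leaves: [4, 47, 45, 32, 99]
Target new root: 21
Try each candidate change and compute the resulting root:
Candidate A: set leaf[1] = 46 -> leaves = [4, 46, 45, 32, 99]
  L0: [4, 46, 45, 32, 99]
  L1: h(4,46)=(4*31+46)%997=170 h(45,32)=(45*31+32)%997=430 h(99,99)=(99*31+99)%997=177 -> [170, 430, 177]
  L2: h(170,430)=(170*31+430)%997=715 h(177,177)=(177*31+177)%997=679 -> [715, 679]
  L3: h(715,679)=(715*31+679)%997=910 -> [910]
  root = 910 != target 21
Candidate B: set leaf[2] = 41 -> leaves = [4, 47, 41, 32, 99]
  L0: [4, 47, 41, 32, 99]
  L1: h(4,47)=(4*31+47)%997=171 h(41,32)=(41*31+32)%997=306 h(99,99)=(99*31+99)%997=177 -> [171, 306, 177]
  L2: h(171,306)=(171*31+306)%997=622 h(177,177)=(177*31+177)%997=679 -> [622, 679]
  L3: h(622,679)=(622*31+679)%997=21 -> [21]
  root = 21 == target 21  ** MATCH **
Candidate C: set leaf[0] = 87 -> leaves = [87, 47, 45, 32, 99]
  L0: [87, 47, 45, 32, 99]
  L1: h(87,47)=(87*31+47)%997=750 h(45,32)=(45*31+32)%997=430 h(99,99)=(99*31+99)%997=177 -> [750, 430, 177]
  L2: h(750,430)=(750*31+430)%997=749 h(177,177)=(177*31+177)%997=679 -> [749, 679]
  L3: h(749,679)=(749*31+679)%997=967 -> [967]
  root = 967 != target 21
Candidate B produces the target root.

Answer: B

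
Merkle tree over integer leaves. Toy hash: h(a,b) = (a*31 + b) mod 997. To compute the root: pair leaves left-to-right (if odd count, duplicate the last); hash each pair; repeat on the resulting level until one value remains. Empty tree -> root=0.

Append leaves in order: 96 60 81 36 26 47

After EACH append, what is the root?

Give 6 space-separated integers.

After append 96 (leaves=[96]):
  L0: [96]
  root=96
After append 60 (leaves=[96, 60]):
  L0: [96, 60]
  L1: h(96,60)=(96*31+60)%997=45 -> [45]
  root=45
After append 81 (leaves=[96, 60, 81]):
  L0: [96, 60, 81]
  L1: h(96,60)=(96*31+60)%997=45 h(81,81)=(81*31+81)%997=598 -> [45, 598]
  L2: h(45,598)=(45*31+598)%997=996 -> [996]
  root=996
After append 36 (leaves=[96, 60, 81, 36]):
  L0: [96, 60, 81, 36]
  L1: h(96,60)=(96*31+60)%997=45 h(81,36)=(81*31+36)%997=553 -> [45, 553]
  L2: h(45,553)=(45*31+553)%997=951 -> [951]
  root=951
After append 26 (leaves=[96, 60, 81, 36, 26]):
  L0: [96, 60, 81, 36, 26]
  L1: h(96,60)=(96*31+60)%997=45 h(81,36)=(81*31+36)%997=553 h(26,26)=(26*31+26)%997=832 -> [45, 553, 832]
  L2: h(45,553)=(45*31+553)%997=951 h(832,832)=(832*31+832)%997=702 -> [951, 702]
  L3: h(951,702)=(951*31+702)%997=273 -> [273]
  root=273
After append 47 (leaves=[96, 60, 81, 36, 26, 47]):
  L0: [96, 60, 81, 36, 26, 47]
  L1: h(96,60)=(96*31+60)%997=45 h(81,36)=(81*31+36)%997=553 h(26,47)=(26*31+47)%997=853 -> [45, 553, 853]
  L2: h(45,553)=(45*31+553)%997=951 h(853,853)=(853*31+853)%997=377 -> [951, 377]
  L3: h(951,377)=(951*31+377)%997=945 -> [945]
  root=945

Answer: 96 45 996 951 273 945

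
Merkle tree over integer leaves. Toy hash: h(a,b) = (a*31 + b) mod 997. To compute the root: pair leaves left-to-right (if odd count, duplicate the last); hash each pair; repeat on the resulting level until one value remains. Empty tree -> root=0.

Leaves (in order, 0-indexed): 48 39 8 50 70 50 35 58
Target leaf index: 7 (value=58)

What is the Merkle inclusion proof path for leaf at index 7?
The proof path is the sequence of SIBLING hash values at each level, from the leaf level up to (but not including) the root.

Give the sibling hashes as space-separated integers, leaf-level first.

Answer: 35 226 776

Derivation:
L0 (leaves): [48, 39, 8, 50, 70, 50, 35, 58], target index=7
L1: h(48,39)=(48*31+39)%997=530 [pair 0] h(8,50)=(8*31+50)%997=298 [pair 1] h(70,50)=(70*31+50)%997=226 [pair 2] h(35,58)=(35*31+58)%997=146 [pair 3] -> [530, 298, 226, 146]
  Sibling for proof at L0: 35
L2: h(530,298)=(530*31+298)%997=776 [pair 0] h(226,146)=(226*31+146)%997=173 [pair 1] -> [776, 173]
  Sibling for proof at L1: 226
L3: h(776,173)=(776*31+173)%997=301 [pair 0] -> [301]
  Sibling for proof at L2: 776
Root: 301
Proof path (sibling hashes from leaf to root): [35, 226, 776]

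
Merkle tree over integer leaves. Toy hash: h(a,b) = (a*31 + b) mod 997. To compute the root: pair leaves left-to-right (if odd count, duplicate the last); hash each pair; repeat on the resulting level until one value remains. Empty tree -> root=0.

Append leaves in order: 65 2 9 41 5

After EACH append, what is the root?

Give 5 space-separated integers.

Answer: 65 23 4 36 254

Derivation:
After append 65 (leaves=[65]):
  L0: [65]
  root=65
After append 2 (leaves=[65, 2]):
  L0: [65, 2]
  L1: h(65,2)=(65*31+2)%997=23 -> [23]
  root=23
After append 9 (leaves=[65, 2, 9]):
  L0: [65, 2, 9]
  L1: h(65,2)=(65*31+2)%997=23 h(9,9)=(9*31+9)%997=288 -> [23, 288]
  L2: h(23,288)=(23*31+288)%997=4 -> [4]
  root=4
After append 41 (leaves=[65, 2, 9, 41]):
  L0: [65, 2, 9, 41]
  L1: h(65,2)=(65*31+2)%997=23 h(9,41)=(9*31+41)%997=320 -> [23, 320]
  L2: h(23,320)=(23*31+320)%997=36 -> [36]
  root=36
After append 5 (leaves=[65, 2, 9, 41, 5]):
  L0: [65, 2, 9, 41, 5]
  L1: h(65,2)=(65*31+2)%997=23 h(9,41)=(9*31+41)%997=320 h(5,5)=(5*31+5)%997=160 -> [23, 320, 160]
  L2: h(23,320)=(23*31+320)%997=36 h(160,160)=(160*31+160)%997=135 -> [36, 135]
  L3: h(36,135)=(36*31+135)%997=254 -> [254]
  root=254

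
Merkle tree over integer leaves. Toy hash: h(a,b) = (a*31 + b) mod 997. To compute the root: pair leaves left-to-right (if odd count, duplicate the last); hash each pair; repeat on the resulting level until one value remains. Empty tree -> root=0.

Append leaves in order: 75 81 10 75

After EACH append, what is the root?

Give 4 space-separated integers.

After append 75 (leaves=[75]):
  L0: [75]
  root=75
After append 81 (leaves=[75, 81]):
  L0: [75, 81]
  L1: h(75,81)=(75*31+81)%997=412 -> [412]
  root=412
After append 10 (leaves=[75, 81, 10]):
  L0: [75, 81, 10]
  L1: h(75,81)=(75*31+81)%997=412 h(10,10)=(10*31+10)%997=320 -> [412, 320]
  L2: h(412,320)=(412*31+320)%997=131 -> [131]
  root=131
After append 75 (leaves=[75, 81, 10, 75]):
  L0: [75, 81, 10, 75]
  L1: h(75,81)=(75*31+81)%997=412 h(10,75)=(10*31+75)%997=385 -> [412, 385]
  L2: h(412,385)=(412*31+385)%997=196 -> [196]
  root=196

Answer: 75 412 131 196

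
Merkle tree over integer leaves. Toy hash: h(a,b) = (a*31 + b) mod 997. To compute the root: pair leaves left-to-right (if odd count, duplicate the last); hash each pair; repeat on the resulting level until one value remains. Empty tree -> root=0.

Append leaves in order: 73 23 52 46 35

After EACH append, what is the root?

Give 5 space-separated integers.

Answer: 73 292 746 740 954

Derivation:
After append 73 (leaves=[73]):
  L0: [73]
  root=73
After append 23 (leaves=[73, 23]):
  L0: [73, 23]
  L1: h(73,23)=(73*31+23)%997=292 -> [292]
  root=292
After append 52 (leaves=[73, 23, 52]):
  L0: [73, 23, 52]
  L1: h(73,23)=(73*31+23)%997=292 h(52,52)=(52*31+52)%997=667 -> [292, 667]
  L2: h(292,667)=(292*31+667)%997=746 -> [746]
  root=746
After append 46 (leaves=[73, 23, 52, 46]):
  L0: [73, 23, 52, 46]
  L1: h(73,23)=(73*31+23)%997=292 h(52,46)=(52*31+46)%997=661 -> [292, 661]
  L2: h(292,661)=(292*31+661)%997=740 -> [740]
  root=740
After append 35 (leaves=[73, 23, 52, 46, 35]):
  L0: [73, 23, 52, 46, 35]
  L1: h(73,23)=(73*31+23)%997=292 h(52,46)=(52*31+46)%997=661 h(35,35)=(35*31+35)%997=123 -> [292, 661, 123]
  L2: h(292,661)=(292*31+661)%997=740 h(123,123)=(123*31+123)%997=945 -> [740, 945]
  L3: h(740,945)=(740*31+945)%997=954 -> [954]
  root=954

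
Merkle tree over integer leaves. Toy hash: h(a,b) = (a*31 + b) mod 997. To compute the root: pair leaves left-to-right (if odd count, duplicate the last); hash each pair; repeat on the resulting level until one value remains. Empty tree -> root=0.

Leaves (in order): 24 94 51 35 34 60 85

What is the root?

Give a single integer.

Answer: 353

Derivation:
L0: [24, 94, 51, 35, 34, 60, 85]
L1: h(24,94)=(24*31+94)%997=838 h(51,35)=(51*31+35)%997=619 h(34,60)=(34*31+60)%997=117 h(85,85)=(85*31+85)%997=726 -> [838, 619, 117, 726]
L2: h(838,619)=(838*31+619)%997=675 h(117,726)=(117*31+726)%997=365 -> [675, 365]
L3: h(675,365)=(675*31+365)%997=353 -> [353]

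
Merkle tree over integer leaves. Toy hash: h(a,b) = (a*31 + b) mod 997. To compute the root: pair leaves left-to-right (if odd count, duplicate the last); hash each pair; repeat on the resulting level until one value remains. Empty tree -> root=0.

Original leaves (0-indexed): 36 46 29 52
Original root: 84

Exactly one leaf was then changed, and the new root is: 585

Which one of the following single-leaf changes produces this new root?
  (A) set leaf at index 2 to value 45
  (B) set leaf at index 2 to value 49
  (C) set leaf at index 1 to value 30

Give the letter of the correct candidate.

Answer: C

Derivation:
Original leaves: [36, 46, 29, 52]
Target new root: 585
Try each candidate change and compute the resulting root:
Candidate A: set leaf[2] = 45 -> leaves = [36, 46, 45, 52]
  L0: [36, 46, 45, 52]
  L1: h(36,46)=(36*31+46)%997=165 h(45,52)=(45*31+52)%997=450 -> [165, 450]
  L2: h(165,450)=(165*31+450)%997=580 -> [580]
  root = 580 != target 585
Candidate B: set leaf[2] = 49 -> leaves = [36, 46, 49, 52]
  L0: [36, 46, 49, 52]
  L1: h(36,46)=(36*31+46)%997=165 h(49,52)=(49*31+52)%997=574 -> [165, 574]
  L2: h(165,574)=(165*31+574)%997=704 -> [704]
  root = 704 != target 585
Candidate C: set leaf[1] = 30 -> leaves = [36, 30, 29, 52]
  L0: [36, 30, 29, 52]
  L1: h(36,30)=(36*31+30)%997=149 h(29,52)=(29*31+52)%997=951 -> [149, 951]
  L2: h(149,951)=(149*31+951)%997=585 -> [585]
  root = 585 == target 585  ** MATCH **
Candidate C produces the target root.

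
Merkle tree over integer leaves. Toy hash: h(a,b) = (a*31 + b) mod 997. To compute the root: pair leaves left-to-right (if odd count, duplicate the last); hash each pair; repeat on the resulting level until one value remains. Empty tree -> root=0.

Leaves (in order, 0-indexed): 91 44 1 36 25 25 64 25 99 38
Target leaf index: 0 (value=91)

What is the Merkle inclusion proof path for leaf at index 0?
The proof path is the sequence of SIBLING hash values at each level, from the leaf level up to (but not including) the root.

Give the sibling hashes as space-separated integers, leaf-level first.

Answer: 44 67 887 141

Derivation:
L0 (leaves): [91, 44, 1, 36, 25, 25, 64, 25, 99, 38], target index=0
L1: h(91,44)=(91*31+44)%997=871 [pair 0] h(1,36)=(1*31+36)%997=67 [pair 1] h(25,25)=(25*31+25)%997=800 [pair 2] h(64,25)=(64*31+25)%997=15 [pair 3] h(99,38)=(99*31+38)%997=116 [pair 4] -> [871, 67, 800, 15, 116]
  Sibling for proof at L0: 44
L2: h(871,67)=(871*31+67)%997=149 [pair 0] h(800,15)=(800*31+15)%997=887 [pair 1] h(116,116)=(116*31+116)%997=721 [pair 2] -> [149, 887, 721]
  Sibling for proof at L1: 67
L3: h(149,887)=(149*31+887)%997=521 [pair 0] h(721,721)=(721*31+721)%997=141 [pair 1] -> [521, 141]
  Sibling for proof at L2: 887
L4: h(521,141)=(521*31+141)%997=340 [pair 0] -> [340]
  Sibling for proof at L3: 141
Root: 340
Proof path (sibling hashes from leaf to root): [44, 67, 887, 141]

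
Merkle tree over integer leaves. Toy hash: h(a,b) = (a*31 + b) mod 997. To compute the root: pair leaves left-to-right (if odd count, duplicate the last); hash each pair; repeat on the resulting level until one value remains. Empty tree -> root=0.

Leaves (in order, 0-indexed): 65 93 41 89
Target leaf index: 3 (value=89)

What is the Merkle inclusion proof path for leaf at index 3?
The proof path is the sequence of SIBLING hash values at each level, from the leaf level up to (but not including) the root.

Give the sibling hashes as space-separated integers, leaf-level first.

L0 (leaves): [65, 93, 41, 89], target index=3
L1: h(65,93)=(65*31+93)%997=114 [pair 0] h(41,89)=(41*31+89)%997=363 [pair 1] -> [114, 363]
  Sibling for proof at L0: 41
L2: h(114,363)=(114*31+363)%997=906 [pair 0] -> [906]
  Sibling for proof at L1: 114
Root: 906
Proof path (sibling hashes from leaf to root): [41, 114]

Answer: 41 114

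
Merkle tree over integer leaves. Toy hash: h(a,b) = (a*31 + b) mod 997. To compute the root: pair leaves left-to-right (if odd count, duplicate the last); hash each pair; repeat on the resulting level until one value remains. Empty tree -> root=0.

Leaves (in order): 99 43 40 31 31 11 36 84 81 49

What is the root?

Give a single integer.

L0: [99, 43, 40, 31, 31, 11, 36, 84, 81, 49]
L1: h(99,43)=(99*31+43)%997=121 h(40,31)=(40*31+31)%997=274 h(31,11)=(31*31+11)%997=972 h(36,84)=(36*31+84)%997=203 h(81,49)=(81*31+49)%997=566 -> [121, 274, 972, 203, 566]
L2: h(121,274)=(121*31+274)%997=37 h(972,203)=(972*31+203)%997=425 h(566,566)=(566*31+566)%997=166 -> [37, 425, 166]
L3: h(37,425)=(37*31+425)%997=575 h(166,166)=(166*31+166)%997=327 -> [575, 327]
L4: h(575,327)=(575*31+327)%997=206 -> [206]

Answer: 206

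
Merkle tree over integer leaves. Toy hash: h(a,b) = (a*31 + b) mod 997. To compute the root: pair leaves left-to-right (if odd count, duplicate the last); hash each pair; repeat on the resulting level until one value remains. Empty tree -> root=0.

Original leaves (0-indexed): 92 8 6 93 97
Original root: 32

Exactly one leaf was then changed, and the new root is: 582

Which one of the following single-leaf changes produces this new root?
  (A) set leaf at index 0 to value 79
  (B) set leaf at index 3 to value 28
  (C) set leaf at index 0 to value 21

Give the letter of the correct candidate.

Answer: A

Derivation:
Original leaves: [92, 8, 6, 93, 97]
Target new root: 582
Try each candidate change and compute the resulting root:
Candidate A: set leaf[0] = 79 -> leaves = [79, 8, 6, 93, 97]
  L0: [79, 8, 6, 93, 97]
  L1: h(79,8)=(79*31+8)%997=463 h(6,93)=(6*31+93)%997=279 h(97,97)=(97*31+97)%997=113 -> [463, 279, 113]
  L2: h(463,279)=(463*31+279)%997=674 h(113,113)=(113*31+113)%997=625 -> [674, 625]
  L3: h(674,625)=(674*31+625)%997=582 -> [582]
  root = 582 == target 582  ** MATCH **
Candidate B: set leaf[3] = 28 -> leaves = [92, 8, 6, 28, 97]
  L0: [92, 8, 6, 28, 97]
  L1: h(92,8)=(92*31+8)%997=866 h(6,28)=(6*31+28)%997=214 h(97,97)=(97*31+97)%997=113 -> [866, 214, 113]
  L2: h(866,214)=(866*31+214)%997=141 h(113,113)=(113*31+113)%997=625 -> [141, 625]
  L3: h(141,625)=(141*31+625)%997=11 -> [11]
  root = 11 != target 582
Candidate C: set leaf[0] = 21 -> leaves = [21, 8, 6, 93, 97]
  L0: [21, 8, 6, 93, 97]
  L1: h(21,8)=(21*31+8)%997=659 h(6,93)=(6*31+93)%997=279 h(97,97)=(97*31+97)%997=113 -> [659, 279, 113]
  L2: h(659,279)=(659*31+279)%997=768 h(113,113)=(113*31+113)%997=625 -> [768, 625]
  L3: h(768,625)=(768*31+625)%997=505 -> [505]
  root = 505 != target 582
Candidate A produces the target root.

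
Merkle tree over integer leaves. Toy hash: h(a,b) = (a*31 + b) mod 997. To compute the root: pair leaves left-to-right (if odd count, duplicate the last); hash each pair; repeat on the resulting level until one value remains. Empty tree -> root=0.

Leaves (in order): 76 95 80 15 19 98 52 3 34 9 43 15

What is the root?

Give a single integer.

L0: [76, 95, 80, 15, 19, 98, 52, 3, 34, 9, 43, 15]
L1: h(76,95)=(76*31+95)%997=457 h(80,15)=(80*31+15)%997=501 h(19,98)=(19*31+98)%997=687 h(52,3)=(52*31+3)%997=618 h(34,9)=(34*31+9)%997=66 h(43,15)=(43*31+15)%997=351 -> [457, 501, 687, 618, 66, 351]
L2: h(457,501)=(457*31+501)%997=710 h(687,618)=(687*31+618)%997=978 h(66,351)=(66*31+351)%997=403 -> [710, 978, 403]
L3: h(710,978)=(710*31+978)%997=57 h(403,403)=(403*31+403)%997=932 -> [57, 932]
L4: h(57,932)=(57*31+932)%997=705 -> [705]

Answer: 705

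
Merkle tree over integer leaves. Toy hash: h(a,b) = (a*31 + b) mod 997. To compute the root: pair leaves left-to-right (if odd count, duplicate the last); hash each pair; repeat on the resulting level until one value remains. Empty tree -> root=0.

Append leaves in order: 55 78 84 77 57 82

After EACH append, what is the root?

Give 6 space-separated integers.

After append 55 (leaves=[55]):
  L0: [55]
  root=55
After append 78 (leaves=[55, 78]):
  L0: [55, 78]
  L1: h(55,78)=(55*31+78)%997=786 -> [786]
  root=786
After append 84 (leaves=[55, 78, 84]):
  L0: [55, 78, 84]
  L1: h(55,78)=(55*31+78)%997=786 h(84,84)=(84*31+84)%997=694 -> [786, 694]
  L2: h(786,694)=(786*31+694)%997=135 -> [135]
  root=135
After append 77 (leaves=[55, 78, 84, 77]):
  L0: [55, 78, 84, 77]
  L1: h(55,78)=(55*31+78)%997=786 h(84,77)=(84*31+77)%997=687 -> [786, 687]
  L2: h(786,687)=(786*31+687)%997=128 -> [128]
  root=128
After append 57 (leaves=[55, 78, 84, 77, 57]):
  L0: [55, 78, 84, 77, 57]
  L1: h(55,78)=(55*31+78)%997=786 h(84,77)=(84*31+77)%997=687 h(57,57)=(57*31+57)%997=827 -> [786, 687, 827]
  L2: h(786,687)=(786*31+687)%997=128 h(827,827)=(827*31+827)%997=542 -> [128, 542]
  L3: h(128,542)=(128*31+542)%997=522 -> [522]
  root=522
After append 82 (leaves=[55, 78, 84, 77, 57, 82]):
  L0: [55, 78, 84, 77, 57, 82]
  L1: h(55,78)=(55*31+78)%997=786 h(84,77)=(84*31+77)%997=687 h(57,82)=(57*31+82)%997=852 -> [786, 687, 852]
  L2: h(786,687)=(786*31+687)%997=128 h(852,852)=(852*31+852)%997=345 -> [128, 345]
  L3: h(128,345)=(128*31+345)%997=325 -> [325]
  root=325

Answer: 55 786 135 128 522 325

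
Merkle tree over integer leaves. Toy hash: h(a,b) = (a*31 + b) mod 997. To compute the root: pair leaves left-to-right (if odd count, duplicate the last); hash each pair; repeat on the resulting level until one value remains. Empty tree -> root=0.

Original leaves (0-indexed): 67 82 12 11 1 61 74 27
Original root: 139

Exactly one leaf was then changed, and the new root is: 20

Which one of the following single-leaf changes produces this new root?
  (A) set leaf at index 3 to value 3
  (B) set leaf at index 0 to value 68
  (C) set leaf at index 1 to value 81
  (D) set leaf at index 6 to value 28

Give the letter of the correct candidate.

Original leaves: [67, 82, 12, 11, 1, 61, 74, 27]
Target new root: 20
Try each candidate change and compute the resulting root:
Candidate A: set leaf[3] = 3 -> leaves = [67, 82, 12, 3, 1, 61, 74, 27]
  L0: [67, 82, 12, 3, 1, 61, 74, 27]
  L1: h(67,82)=(67*31+82)%997=165 h(12,3)=(12*31+3)%997=375 h(1,61)=(1*31+61)%997=92 h(74,27)=(74*31+27)%997=327 -> [165, 375, 92, 327]
  L2: h(165,375)=(165*31+375)%997=505 h(92,327)=(92*31+327)%997=188 -> [505, 188]
  L3: h(505,188)=(505*31+188)%997=888 -> [888]
  root = 888 != target 20
Candidate B: set leaf[0] = 68 -> leaves = [68, 82, 12, 11, 1, 61, 74, 27]
  L0: [68, 82, 12, 11, 1, 61, 74, 27]
  L1: h(68,82)=(68*31+82)%997=196 h(12,11)=(12*31+11)%997=383 h(1,61)=(1*31+61)%997=92 h(74,27)=(74*31+27)%997=327 -> [196, 383, 92, 327]
  L2: h(196,383)=(196*31+383)%997=477 h(92,327)=(92*31+327)%997=188 -> [477, 188]
  L3: h(477,188)=(477*31+188)%997=20 -> [20]
  root = 20 == target 20  ** MATCH **
Candidate C: set leaf[1] = 81 -> leaves = [67, 81, 12, 11, 1, 61, 74, 27]
  L0: [67, 81, 12, 11, 1, 61, 74, 27]
  L1: h(67,81)=(67*31+81)%997=164 h(12,11)=(12*31+11)%997=383 h(1,61)=(1*31+61)%997=92 h(74,27)=(74*31+27)%997=327 -> [164, 383, 92, 327]
  L2: h(164,383)=(164*31+383)%997=482 h(92,327)=(92*31+327)%997=188 -> [482, 188]
  L3: h(482,188)=(482*31+188)%997=175 -> [175]
  root = 175 != target 20
Candidate D: set leaf[6] = 28 -> leaves = [67, 82, 12, 11, 1, 61, 28, 27]
  L0: [67, 82, 12, 11, 1, 61, 28, 27]
  L1: h(67,82)=(67*31+82)%997=165 h(12,11)=(12*31+11)%997=383 h(1,61)=(1*31+61)%997=92 h(28,27)=(28*31+27)%997=895 -> [165, 383, 92, 895]
  L2: h(165,383)=(165*31+383)%997=513 h(92,895)=(92*31+895)%997=756 -> [513, 756]
  L3: h(513,756)=(513*31+756)%997=707 -> [707]
  root = 707 != target 20
Candidate B produces the target root.

Answer: B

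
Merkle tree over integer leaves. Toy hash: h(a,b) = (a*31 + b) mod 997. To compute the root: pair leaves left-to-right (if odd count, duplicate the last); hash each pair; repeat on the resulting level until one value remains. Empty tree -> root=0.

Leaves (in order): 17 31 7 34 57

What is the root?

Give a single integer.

Answer: 199

Derivation:
L0: [17, 31, 7, 34, 57]
L1: h(17,31)=(17*31+31)%997=558 h(7,34)=(7*31+34)%997=251 h(57,57)=(57*31+57)%997=827 -> [558, 251, 827]
L2: h(558,251)=(558*31+251)%997=600 h(827,827)=(827*31+827)%997=542 -> [600, 542]
L3: h(600,542)=(600*31+542)%997=199 -> [199]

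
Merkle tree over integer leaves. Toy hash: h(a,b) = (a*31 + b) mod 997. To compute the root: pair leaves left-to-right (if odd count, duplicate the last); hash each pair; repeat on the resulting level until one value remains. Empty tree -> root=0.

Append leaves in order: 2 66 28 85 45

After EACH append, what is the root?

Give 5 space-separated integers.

Answer: 2 128 876 933 228

Derivation:
After append 2 (leaves=[2]):
  L0: [2]
  root=2
After append 66 (leaves=[2, 66]):
  L0: [2, 66]
  L1: h(2,66)=(2*31+66)%997=128 -> [128]
  root=128
After append 28 (leaves=[2, 66, 28]):
  L0: [2, 66, 28]
  L1: h(2,66)=(2*31+66)%997=128 h(28,28)=(28*31+28)%997=896 -> [128, 896]
  L2: h(128,896)=(128*31+896)%997=876 -> [876]
  root=876
After append 85 (leaves=[2, 66, 28, 85]):
  L0: [2, 66, 28, 85]
  L1: h(2,66)=(2*31+66)%997=128 h(28,85)=(28*31+85)%997=953 -> [128, 953]
  L2: h(128,953)=(128*31+953)%997=933 -> [933]
  root=933
After append 45 (leaves=[2, 66, 28, 85, 45]):
  L0: [2, 66, 28, 85, 45]
  L1: h(2,66)=(2*31+66)%997=128 h(28,85)=(28*31+85)%997=953 h(45,45)=(45*31+45)%997=443 -> [128, 953, 443]
  L2: h(128,953)=(128*31+953)%997=933 h(443,443)=(443*31+443)%997=218 -> [933, 218]
  L3: h(933,218)=(933*31+218)%997=228 -> [228]
  root=228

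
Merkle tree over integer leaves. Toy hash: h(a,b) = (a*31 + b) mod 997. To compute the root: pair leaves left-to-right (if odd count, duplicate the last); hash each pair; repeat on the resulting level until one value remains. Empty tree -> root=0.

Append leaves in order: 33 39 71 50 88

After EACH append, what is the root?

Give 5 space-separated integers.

Answer: 33 65 299 278 27

Derivation:
After append 33 (leaves=[33]):
  L0: [33]
  root=33
After append 39 (leaves=[33, 39]):
  L0: [33, 39]
  L1: h(33,39)=(33*31+39)%997=65 -> [65]
  root=65
After append 71 (leaves=[33, 39, 71]):
  L0: [33, 39, 71]
  L1: h(33,39)=(33*31+39)%997=65 h(71,71)=(71*31+71)%997=278 -> [65, 278]
  L2: h(65,278)=(65*31+278)%997=299 -> [299]
  root=299
After append 50 (leaves=[33, 39, 71, 50]):
  L0: [33, 39, 71, 50]
  L1: h(33,39)=(33*31+39)%997=65 h(71,50)=(71*31+50)%997=257 -> [65, 257]
  L2: h(65,257)=(65*31+257)%997=278 -> [278]
  root=278
After append 88 (leaves=[33, 39, 71, 50, 88]):
  L0: [33, 39, 71, 50, 88]
  L1: h(33,39)=(33*31+39)%997=65 h(71,50)=(71*31+50)%997=257 h(88,88)=(88*31+88)%997=822 -> [65, 257, 822]
  L2: h(65,257)=(65*31+257)%997=278 h(822,822)=(822*31+822)%997=382 -> [278, 382]
  L3: h(278,382)=(278*31+382)%997=27 -> [27]
  root=27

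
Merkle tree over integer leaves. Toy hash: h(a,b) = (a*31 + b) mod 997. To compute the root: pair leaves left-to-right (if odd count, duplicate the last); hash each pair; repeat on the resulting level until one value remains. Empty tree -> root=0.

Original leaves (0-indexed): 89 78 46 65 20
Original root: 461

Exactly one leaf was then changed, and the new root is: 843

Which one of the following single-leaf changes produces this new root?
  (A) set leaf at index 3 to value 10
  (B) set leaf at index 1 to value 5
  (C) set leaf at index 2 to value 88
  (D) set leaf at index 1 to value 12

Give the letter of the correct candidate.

Answer: D

Derivation:
Original leaves: [89, 78, 46, 65, 20]
Target new root: 843
Try each candidate change and compute the resulting root:
Candidate A: set leaf[3] = 10 -> leaves = [89, 78, 46, 10, 20]
  L0: [89, 78, 46, 10, 20]
  L1: h(89,78)=(89*31+78)%997=843 h(46,10)=(46*31+10)%997=439 h(20,20)=(20*31+20)%997=640 -> [843, 439, 640]
  L2: h(843,439)=(843*31+439)%997=650 h(640,640)=(640*31+640)%997=540 -> [650, 540]
  L3: h(650,540)=(650*31+540)%997=750 -> [750]
  root = 750 != target 843
Candidate B: set leaf[1] = 5 -> leaves = [89, 5, 46, 65, 20]
  L0: [89, 5, 46, 65, 20]
  L1: h(89,5)=(89*31+5)%997=770 h(46,65)=(46*31+65)%997=494 h(20,20)=(20*31+20)%997=640 -> [770, 494, 640]
  L2: h(770,494)=(770*31+494)%997=436 h(640,640)=(640*31+640)%997=540 -> [436, 540]
  L3: h(436,540)=(436*31+540)%997=98 -> [98]
  root = 98 != target 843
Candidate C: set leaf[2] = 88 -> leaves = [89, 78, 88, 65, 20]
  L0: [89, 78, 88, 65, 20]
  L1: h(89,78)=(89*31+78)%997=843 h(88,65)=(88*31+65)%997=799 h(20,20)=(20*31+20)%997=640 -> [843, 799, 640]
  L2: h(843,799)=(843*31+799)%997=13 h(640,640)=(640*31+640)%997=540 -> [13, 540]
  L3: h(13,540)=(13*31+540)%997=943 -> [943]
  root = 943 != target 843
Candidate D: set leaf[1] = 12 -> leaves = [89, 12, 46, 65, 20]
  L0: [89, 12, 46, 65, 20]
  L1: h(89,12)=(89*31+12)%997=777 h(46,65)=(46*31+65)%997=494 h(20,20)=(20*31+20)%997=640 -> [777, 494, 640]
  L2: h(777,494)=(777*31+494)%997=653 h(640,640)=(640*31+640)%997=540 -> [653, 540]
  L3: h(653,540)=(653*31+540)%997=843 -> [843]
  root = 843 == target 843  ** MATCH **
Candidate D produces the target root.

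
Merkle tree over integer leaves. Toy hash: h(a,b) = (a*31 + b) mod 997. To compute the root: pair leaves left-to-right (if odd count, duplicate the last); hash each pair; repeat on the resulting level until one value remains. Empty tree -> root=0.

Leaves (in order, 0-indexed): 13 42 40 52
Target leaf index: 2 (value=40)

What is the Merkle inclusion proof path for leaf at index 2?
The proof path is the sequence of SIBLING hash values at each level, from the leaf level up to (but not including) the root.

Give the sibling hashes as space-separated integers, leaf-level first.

Answer: 52 445

Derivation:
L0 (leaves): [13, 42, 40, 52], target index=2
L1: h(13,42)=(13*31+42)%997=445 [pair 0] h(40,52)=(40*31+52)%997=295 [pair 1] -> [445, 295]
  Sibling for proof at L0: 52
L2: h(445,295)=(445*31+295)%997=132 [pair 0] -> [132]
  Sibling for proof at L1: 445
Root: 132
Proof path (sibling hashes from leaf to root): [52, 445]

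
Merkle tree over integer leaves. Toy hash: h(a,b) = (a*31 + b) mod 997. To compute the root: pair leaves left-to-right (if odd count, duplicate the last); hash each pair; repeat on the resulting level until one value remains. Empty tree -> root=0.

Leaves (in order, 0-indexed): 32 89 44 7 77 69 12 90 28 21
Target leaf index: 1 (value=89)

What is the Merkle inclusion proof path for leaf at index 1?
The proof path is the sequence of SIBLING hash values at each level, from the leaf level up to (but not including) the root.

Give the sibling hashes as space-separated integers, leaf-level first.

L0 (leaves): [32, 89, 44, 7, 77, 69, 12, 90, 28, 21], target index=1
L1: h(32,89)=(32*31+89)%997=84 [pair 0] h(44,7)=(44*31+7)%997=374 [pair 1] h(77,69)=(77*31+69)%997=462 [pair 2] h(12,90)=(12*31+90)%997=462 [pair 3] h(28,21)=(28*31+21)%997=889 [pair 4] -> [84, 374, 462, 462, 889]
  Sibling for proof at L0: 32
L2: h(84,374)=(84*31+374)%997=984 [pair 0] h(462,462)=(462*31+462)%997=826 [pair 1] h(889,889)=(889*31+889)%997=532 [pair 2] -> [984, 826, 532]
  Sibling for proof at L1: 374
L3: h(984,826)=(984*31+826)%997=423 [pair 0] h(532,532)=(532*31+532)%997=75 [pair 1] -> [423, 75]
  Sibling for proof at L2: 826
L4: h(423,75)=(423*31+75)%997=227 [pair 0] -> [227]
  Sibling for proof at L3: 75
Root: 227
Proof path (sibling hashes from leaf to root): [32, 374, 826, 75]

Answer: 32 374 826 75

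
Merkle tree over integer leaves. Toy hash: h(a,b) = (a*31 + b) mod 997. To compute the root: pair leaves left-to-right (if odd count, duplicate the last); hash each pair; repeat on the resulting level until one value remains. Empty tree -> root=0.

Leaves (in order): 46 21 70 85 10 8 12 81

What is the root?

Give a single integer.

Answer: 208

Derivation:
L0: [46, 21, 70, 85, 10, 8, 12, 81]
L1: h(46,21)=(46*31+21)%997=450 h(70,85)=(70*31+85)%997=261 h(10,8)=(10*31+8)%997=318 h(12,81)=(12*31+81)%997=453 -> [450, 261, 318, 453]
L2: h(450,261)=(450*31+261)%997=253 h(318,453)=(318*31+453)%997=341 -> [253, 341]
L3: h(253,341)=(253*31+341)%997=208 -> [208]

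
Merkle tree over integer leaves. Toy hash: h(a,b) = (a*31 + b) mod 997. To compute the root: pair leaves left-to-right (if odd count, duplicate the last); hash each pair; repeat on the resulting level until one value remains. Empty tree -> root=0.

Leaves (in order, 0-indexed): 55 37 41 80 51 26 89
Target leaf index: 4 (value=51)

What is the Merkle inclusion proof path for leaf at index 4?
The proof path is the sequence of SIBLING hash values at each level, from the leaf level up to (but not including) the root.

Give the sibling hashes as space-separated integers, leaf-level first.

L0 (leaves): [55, 37, 41, 80, 51, 26, 89], target index=4
L1: h(55,37)=(55*31+37)%997=745 [pair 0] h(41,80)=(41*31+80)%997=354 [pair 1] h(51,26)=(51*31+26)%997=610 [pair 2] h(89,89)=(89*31+89)%997=854 [pair 3] -> [745, 354, 610, 854]
  Sibling for proof at L0: 26
L2: h(745,354)=(745*31+354)%997=518 [pair 0] h(610,854)=(610*31+854)%997=821 [pair 1] -> [518, 821]
  Sibling for proof at L1: 854
L3: h(518,821)=(518*31+821)%997=927 [pair 0] -> [927]
  Sibling for proof at L2: 518
Root: 927
Proof path (sibling hashes from leaf to root): [26, 854, 518]

Answer: 26 854 518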